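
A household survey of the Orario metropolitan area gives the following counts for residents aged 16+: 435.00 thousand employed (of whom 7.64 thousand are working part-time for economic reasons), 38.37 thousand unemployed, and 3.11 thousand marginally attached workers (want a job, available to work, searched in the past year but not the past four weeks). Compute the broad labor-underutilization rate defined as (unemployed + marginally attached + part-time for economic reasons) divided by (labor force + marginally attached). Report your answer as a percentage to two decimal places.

Broad underutilization rate ≈ 10.31%.

Labor force = 435.00 + 38.37 = 473.37 thousand.
Numerator = 38.37 + 3.11 + 7.64 = 49.12 thousand.
Denominator = 473.37 + 3.11 = 476.48 thousand.
Broad rate = 49.12 / 476.48 = 10.31%.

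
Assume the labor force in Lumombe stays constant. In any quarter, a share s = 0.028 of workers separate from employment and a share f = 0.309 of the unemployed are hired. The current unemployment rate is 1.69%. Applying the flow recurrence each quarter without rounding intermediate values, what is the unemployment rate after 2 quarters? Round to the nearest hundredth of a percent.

With a fixed labor force, u_{t+1} = u_t + s·(1−u_t) − f·u_t = u_t·(1−s−f) + s.
Here 1−s−f = 0.663 and s = 0.028.
u_1 = 0.016900 × 0.663 + 0.028 = 0.039205.
u_2 = 0.039205 × 0.663 + 0.028 = 0.053993.

Unemployment rate after two quarters ≈ 5.40%.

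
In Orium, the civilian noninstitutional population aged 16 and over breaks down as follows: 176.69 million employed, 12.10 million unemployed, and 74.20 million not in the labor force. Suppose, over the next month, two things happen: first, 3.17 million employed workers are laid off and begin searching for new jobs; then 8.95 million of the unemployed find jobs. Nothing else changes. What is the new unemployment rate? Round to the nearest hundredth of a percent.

New unemployment rate ≈ 3.35%.

Initially, labor force = 176.69 + 12.10 = 188.79 million, so u = 12.10/188.79 = 6.41%.
After the first change, employed falls and unemployed rises by 3.17; labor force unchanged → E = 173.52, U = 15.27, labor force = 188.79 million.
After the second change, unemployed falls and employed rises by 8.95; labor force unchanged → E = 182.47, U = 6.32, labor force = 188.79 million.
New unemployment rate = 6.32 / 188.79 = 3.35%.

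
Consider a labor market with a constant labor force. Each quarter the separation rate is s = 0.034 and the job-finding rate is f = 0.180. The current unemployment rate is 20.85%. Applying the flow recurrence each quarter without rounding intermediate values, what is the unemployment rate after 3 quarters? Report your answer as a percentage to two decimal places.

Unemployment rate after three quarters ≈ 18.30%.

With a fixed labor force, u_{t+1} = u_t + s·(1−u_t) − f·u_t = u_t·(1−s−f) + s.
Here 1−s−f = 0.786 and s = 0.034.
u_1 = 0.208500 × 0.786 + 0.034 = 0.197881.
u_2 = 0.197881 × 0.786 + 0.034 = 0.189534.
u_3 = 0.189534 × 0.786 + 0.034 = 0.182974.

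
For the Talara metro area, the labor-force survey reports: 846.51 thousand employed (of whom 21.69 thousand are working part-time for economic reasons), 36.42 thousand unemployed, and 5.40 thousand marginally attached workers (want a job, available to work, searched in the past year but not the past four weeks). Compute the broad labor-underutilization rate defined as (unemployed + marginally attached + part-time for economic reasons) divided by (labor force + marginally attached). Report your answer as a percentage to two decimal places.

Labor force = 846.51 + 36.42 = 882.93 thousand.
Numerator = 36.42 + 5.40 + 21.69 = 63.51 thousand.
Denominator = 882.93 + 5.40 = 888.33 thousand.
Broad rate = 63.51 / 888.33 = 7.15%.

Broad underutilization rate ≈ 7.15%.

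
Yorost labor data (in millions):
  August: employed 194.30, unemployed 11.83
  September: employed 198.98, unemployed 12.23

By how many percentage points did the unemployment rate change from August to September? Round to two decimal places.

The unemployment rate changed by +0.05 percentage points.

August: labor force = 194.30 + 11.83 = 206.13; u = 11.83/206.13 = 5.74%.
September: labor force = 198.98 + 12.23 = 211.21; u = 12.23/211.21 = 5.79%.
Change = 5.79% − 5.74% = +0.05 pp.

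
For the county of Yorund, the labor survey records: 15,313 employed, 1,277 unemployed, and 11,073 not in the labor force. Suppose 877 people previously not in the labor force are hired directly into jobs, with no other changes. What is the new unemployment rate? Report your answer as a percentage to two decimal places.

New unemployment rate ≈ 7.31%.

Initially, labor force = 15,313 + 1,277 = 16,590, so u = 1,277/16,590 = 7.70%.
After the change, employed and labor force both rise by 877; unemployed unchanged → E = 16,190, U = 1,277, labor force = 17,467.
New unemployment rate = 1,277 / 17,467 = 7.31%.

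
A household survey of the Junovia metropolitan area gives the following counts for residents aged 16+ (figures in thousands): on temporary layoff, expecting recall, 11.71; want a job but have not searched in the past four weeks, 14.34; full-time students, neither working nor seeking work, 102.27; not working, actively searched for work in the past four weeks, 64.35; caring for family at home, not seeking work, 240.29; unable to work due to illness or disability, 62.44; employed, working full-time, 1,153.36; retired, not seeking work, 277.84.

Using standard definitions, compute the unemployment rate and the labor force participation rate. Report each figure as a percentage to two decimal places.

Unemployment rate ≈ 6.19%; labor force participation rate ≈ 63.81%.

Employed = 1,153.36 thousand.
Unemployed = 11.71 + 64.35 = 76.06 thousand (jobless and actively searching, or on temporary layoff).
Labor force = 1,153.36 + 76.06 = 1,229.42 thousand.
Not in labor force = 14.34 + 102.27 + 240.29 + 62.44 + 277.84 = 697.18 thousand (those not working and not actively searching are outside the labor force — including those who want a job but have given up searching).
Civilian working-age population = 1,229.42 + 697.18 = 1,926.60 thousand.
Unemployment rate = 76.06 / 1,229.42 = 6.19%.
Labor force participation rate = 1,229.42 / 1,926.60 = 63.81%.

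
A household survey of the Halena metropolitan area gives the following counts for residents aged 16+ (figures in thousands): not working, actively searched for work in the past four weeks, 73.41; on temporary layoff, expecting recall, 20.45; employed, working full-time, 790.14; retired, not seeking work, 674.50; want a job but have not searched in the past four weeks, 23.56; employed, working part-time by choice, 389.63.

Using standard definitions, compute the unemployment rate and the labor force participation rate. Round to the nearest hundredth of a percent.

Employed = 790.14 + 389.63 = 1,179.77 thousand.
Unemployed = 73.41 + 20.45 = 93.86 thousand (jobless and actively searching, or on temporary layoff).
Labor force = 1,179.77 + 93.86 = 1,273.63 thousand.
Not in labor force = 674.50 + 23.56 = 698.06 thousand (those not working and not actively searching are outside the labor force — including those who want a job but have given up searching).
Civilian working-age population = 1,273.63 + 698.06 = 1,971.69 thousand.
Unemployment rate = 93.86 / 1,273.63 = 7.37%.
Labor force participation rate = 1,273.63 / 1,971.69 = 64.60%.

Unemployment rate ≈ 7.37%; labor force participation rate ≈ 64.60%.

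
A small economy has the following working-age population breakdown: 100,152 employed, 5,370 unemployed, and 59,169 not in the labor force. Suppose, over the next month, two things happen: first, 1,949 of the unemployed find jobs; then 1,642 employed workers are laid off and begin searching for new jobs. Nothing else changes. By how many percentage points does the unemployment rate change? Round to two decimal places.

The unemployment rate changes by −0.29 percentage points.

Initially, labor force = 100,152 + 5,370 = 105,522, so u = 5,370/105,522 = 5.09%.
After the first change, unemployed falls and employed rises by 1,949; labor force unchanged → E = 102,101, U = 3,421, labor force = 105,522.
After the second change, employed falls and unemployed rises by 1,642; labor force unchanged → E = 100,459, U = 5,063, labor force = 105,522.
New unemployment rate = 5,063 / 105,522 = 4.80%.
Change = 4.80% − 5.09% = −0.29 percentage points.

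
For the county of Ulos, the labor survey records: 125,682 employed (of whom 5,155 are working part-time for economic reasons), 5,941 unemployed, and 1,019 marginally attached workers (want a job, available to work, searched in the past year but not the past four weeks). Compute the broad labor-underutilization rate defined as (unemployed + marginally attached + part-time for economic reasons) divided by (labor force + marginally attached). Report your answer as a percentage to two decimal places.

Broad underutilization rate ≈ 9.13%.

Labor force = 125,682 + 5,941 = 131,623.
Numerator = 5,941 + 1,019 + 5,155 = 12,115.
Denominator = 131,623 + 1,019 = 132,642.
Broad rate = 12,115 / 132,642 = 9.13%.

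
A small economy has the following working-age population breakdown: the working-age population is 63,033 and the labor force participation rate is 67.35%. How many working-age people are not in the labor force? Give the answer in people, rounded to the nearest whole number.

Share not in the labor force = 1 − 0.6735 = 0.3265.
Not in labor force = 0.3265 × 63,033 ≈ 20,580.

About 20,580 are not in the labor force.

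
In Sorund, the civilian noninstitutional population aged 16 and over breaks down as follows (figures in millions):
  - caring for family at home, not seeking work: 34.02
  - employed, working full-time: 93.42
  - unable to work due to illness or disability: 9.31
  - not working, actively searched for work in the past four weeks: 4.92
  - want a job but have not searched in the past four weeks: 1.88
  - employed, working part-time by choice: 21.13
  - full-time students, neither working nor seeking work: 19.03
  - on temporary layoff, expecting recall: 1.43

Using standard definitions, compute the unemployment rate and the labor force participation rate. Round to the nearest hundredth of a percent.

Unemployment rate ≈ 5.25%; labor force participation rate ≈ 65.30%.

Employed = 93.42 + 21.13 = 114.55 million.
Unemployed = 4.92 + 1.43 = 6.35 million (jobless and actively searching, or on temporary layoff).
Labor force = 114.55 + 6.35 = 120.90 million.
Not in labor force = 34.02 + 9.31 + 1.88 + 19.03 = 64.24 million (those not working and not actively searching are outside the labor force — including those who want a job but have given up searching).
Civilian working-age population = 120.90 + 64.24 = 185.14 million.
Unemployment rate = 6.35 / 120.90 = 5.25%.
Labor force participation rate = 120.90 / 185.14 = 65.30%.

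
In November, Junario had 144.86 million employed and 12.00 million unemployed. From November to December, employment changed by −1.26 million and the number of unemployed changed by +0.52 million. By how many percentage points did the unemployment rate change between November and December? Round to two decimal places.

The unemployment rate changed by +0.37 percentage points.

November: labor force = 144.86 + 12.00 = 156.86; u = 12.00/156.86 = 7.65%.
December: labor force = 143.60 + 12.52 = 156.12; u = 12.52/156.12 = 8.02%.
Change = 8.02% − 7.65% = +0.37 pp.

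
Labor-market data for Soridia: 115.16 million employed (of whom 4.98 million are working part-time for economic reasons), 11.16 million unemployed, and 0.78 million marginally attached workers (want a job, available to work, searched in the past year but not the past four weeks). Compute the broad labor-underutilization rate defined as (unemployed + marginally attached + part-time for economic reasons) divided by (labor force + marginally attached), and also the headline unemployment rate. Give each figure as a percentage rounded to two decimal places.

Labor force = 115.16 + 11.16 = 126.32 million.
Numerator = 11.16 + 0.78 + 4.98 = 16.92 million.
Denominator = 126.32 + 0.78 = 127.10 million.
Broad rate = 16.92 / 127.10 = 13.31%.
Headline unemployment rate = 11.16 / 126.32 = 8.83%.

Broad underutilization rate ≈ 13.31%; headline unemployment rate ≈ 8.83%.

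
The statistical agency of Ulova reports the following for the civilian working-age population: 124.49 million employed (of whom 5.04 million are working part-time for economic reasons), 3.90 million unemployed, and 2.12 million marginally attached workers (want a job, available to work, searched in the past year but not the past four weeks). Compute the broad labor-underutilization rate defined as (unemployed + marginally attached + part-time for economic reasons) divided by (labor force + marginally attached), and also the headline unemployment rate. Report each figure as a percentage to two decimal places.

Labor force = 124.49 + 3.90 = 128.39 million.
Numerator = 3.90 + 2.12 + 5.04 = 11.06 million.
Denominator = 128.39 + 2.12 = 130.51 million.
Broad rate = 11.06 / 130.51 = 8.47%.
Headline unemployment rate = 3.90 / 128.39 = 3.04%.

Broad underutilization rate ≈ 8.47%; headline unemployment rate ≈ 3.04%.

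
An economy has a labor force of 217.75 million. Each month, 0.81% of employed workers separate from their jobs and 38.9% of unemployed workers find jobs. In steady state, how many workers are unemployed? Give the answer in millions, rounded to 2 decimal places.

About 4.44 million are unemployed in steady state.

Steady-state unemployment rate u* = s/(s+f) = 0.81/(0.81+38.9) = 0.020398.
Unemployed = u* × labor force = 0.020398 × 217.75 ≈ 4.44 million.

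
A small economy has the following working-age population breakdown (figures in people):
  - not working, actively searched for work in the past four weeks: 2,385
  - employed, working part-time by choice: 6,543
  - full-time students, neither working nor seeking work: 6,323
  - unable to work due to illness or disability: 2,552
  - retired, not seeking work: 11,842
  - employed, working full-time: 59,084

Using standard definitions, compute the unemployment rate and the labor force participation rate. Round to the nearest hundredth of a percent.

Employed = 6,543 + 59,084 = 65,627.
Unemployed = 2,385.
Labor force = 65,627 + 2,385 = 68,012.
Not in labor force = 6,323 + 2,552 + 11,842 = 20,717 (those not working and not actively searching are outside the labor force).
Civilian working-age population = 68,012 + 20,717 = 88,729.
Unemployment rate = 2,385 / 68,012 = 3.51%.
Labor force participation rate = 68,012 / 88,729 = 76.65%.

Unemployment rate ≈ 3.51%; labor force participation rate ≈ 76.65%.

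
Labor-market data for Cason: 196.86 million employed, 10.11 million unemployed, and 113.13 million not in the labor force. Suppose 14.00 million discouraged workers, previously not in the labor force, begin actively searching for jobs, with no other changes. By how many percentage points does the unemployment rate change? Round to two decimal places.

Initially, labor force = 196.86 + 10.11 = 206.97 million, so u = 10.11/206.97 = 4.88%.
After the change, unemployed and labor force both rise by 14.00 → E = 196.86, U = 24.11, labor force = 220.97 million.
New unemployment rate = 24.11 / 220.97 = 10.91%.
Change = 10.91% − 4.88% = +6.03 percentage points.

The unemployment rate changes by +6.03 percentage points.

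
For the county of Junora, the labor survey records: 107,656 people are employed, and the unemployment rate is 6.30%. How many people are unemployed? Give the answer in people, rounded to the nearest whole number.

About 7,238 are unemployed.

Let U be the number unemployed. The labor force is E + U, and U/(E+U) = 0.0630.
So U = 0.0630 × 107,656 / (1 − 0.0630) = 6782.33 / 0.9370 ≈ 7,238.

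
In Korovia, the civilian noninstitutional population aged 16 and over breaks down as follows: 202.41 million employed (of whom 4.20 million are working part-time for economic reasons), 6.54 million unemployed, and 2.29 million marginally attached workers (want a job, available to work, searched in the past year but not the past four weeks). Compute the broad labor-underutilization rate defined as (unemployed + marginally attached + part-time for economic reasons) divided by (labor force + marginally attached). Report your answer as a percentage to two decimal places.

Broad underutilization rate ≈ 6.17%.

Labor force = 202.41 + 6.54 = 208.95 million.
Numerator = 6.54 + 2.29 + 4.20 = 13.03 million.
Denominator = 208.95 + 2.29 = 211.24 million.
Broad rate = 13.03 / 211.24 = 6.17%.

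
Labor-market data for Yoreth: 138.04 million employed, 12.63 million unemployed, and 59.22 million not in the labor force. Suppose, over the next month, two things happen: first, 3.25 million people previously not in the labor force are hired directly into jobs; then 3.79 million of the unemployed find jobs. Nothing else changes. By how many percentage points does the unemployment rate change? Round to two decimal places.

Initially, labor force = 138.04 + 12.63 = 150.67 million, so u = 12.63/150.67 = 8.38%.
After the first change, employed and labor force both rise by 3.25; unemployed unchanged → E = 141.29, U = 12.63, labor force = 153.92 million.
After the second change, unemployed falls and employed rises by 3.79; labor force unchanged → E = 145.08, U = 8.84, labor force = 153.92 million.
New unemployment rate = 8.84 / 153.92 = 5.74%.
Change = 5.74% − 8.38% = −2.64 percentage points.

The unemployment rate changes by −2.64 percentage points.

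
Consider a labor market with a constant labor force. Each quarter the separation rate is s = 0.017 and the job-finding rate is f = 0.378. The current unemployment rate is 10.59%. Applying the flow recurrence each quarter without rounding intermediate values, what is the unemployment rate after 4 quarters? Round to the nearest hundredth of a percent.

Unemployment rate after four quarters ≈ 5.15%.

With a fixed labor force, u_{t+1} = u_t + s·(1−u_t) − f·u_t = u_t·(1−s−f) + s.
Here 1−s−f = 0.605 and s = 0.017.
u_1 = 0.105900 × 0.605 + 0.017 = 0.081070.
u_2 = 0.081070 × 0.605 + 0.017 = 0.066047.
u_3 = 0.066047 × 0.605 + 0.017 = 0.056958.
u_4 = 0.056958 × 0.605 + 0.017 = 0.051460.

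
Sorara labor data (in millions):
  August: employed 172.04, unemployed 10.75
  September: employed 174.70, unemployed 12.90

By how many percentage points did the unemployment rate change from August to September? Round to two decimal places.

The unemployment rate changed by +1.00 percentage points.

August: labor force = 172.04 + 10.75 = 182.79; u = 10.75/182.79 = 5.88%.
September: labor force = 174.70 + 12.90 = 187.60; u = 12.90/187.60 = 6.88%.
Change = 6.88% − 5.88% = +1.00 pp.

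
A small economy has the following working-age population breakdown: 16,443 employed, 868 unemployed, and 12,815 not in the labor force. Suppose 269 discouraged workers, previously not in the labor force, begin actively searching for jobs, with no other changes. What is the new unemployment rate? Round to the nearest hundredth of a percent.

New unemployment rate ≈ 6.47%.

Initially, labor force = 16,443 + 868 = 17,311, so u = 868/17,311 = 5.01%.
After the change, unemployed and labor force both rise by 269 → E = 16,443, U = 1,137, labor force = 17,580.
New unemployment rate = 1,137 / 17,580 = 6.47%.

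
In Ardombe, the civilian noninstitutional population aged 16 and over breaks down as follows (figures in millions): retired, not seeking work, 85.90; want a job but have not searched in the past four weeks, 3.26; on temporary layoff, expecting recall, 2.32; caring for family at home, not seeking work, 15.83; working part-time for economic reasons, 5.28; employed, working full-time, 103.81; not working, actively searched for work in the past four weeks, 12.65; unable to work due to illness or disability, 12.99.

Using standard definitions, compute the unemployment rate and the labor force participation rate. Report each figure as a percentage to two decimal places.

Employed = 5.28 + 103.81 = 109.09 million (anyone who worked, including part-time for economic reasons, counts as employed).
Unemployed = 2.32 + 12.65 = 14.97 million (jobless and actively searching, or on temporary layoff).
Labor force = 109.09 + 14.97 = 124.06 million.
Not in labor force = 85.90 + 3.26 + 15.83 + 12.99 = 117.98 million (those not working and not actively searching are outside the labor force — including those who want a job but have given up searching).
Civilian working-age population = 124.06 + 117.98 = 242.04 million.
Unemployment rate = 14.97 / 124.06 = 12.07%.
Labor force participation rate = 124.06 / 242.04 = 51.26%.

Unemployment rate ≈ 12.07%; labor force participation rate ≈ 51.26%.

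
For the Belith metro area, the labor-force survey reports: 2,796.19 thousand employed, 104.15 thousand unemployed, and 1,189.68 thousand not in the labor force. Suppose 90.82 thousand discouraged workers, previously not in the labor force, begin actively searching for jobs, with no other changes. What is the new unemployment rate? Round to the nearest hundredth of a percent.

Initially, labor force = 2,796.19 + 104.15 = 2,900.34 thousand, so u = 104.15/2,900.34 = 3.59%.
After the change, unemployed and labor force both rise by 90.82 → E = 2,796.19, U = 194.97, labor force = 2,991.16 thousand.
New unemployment rate = 194.97 / 2,991.16 = 6.52%.

New unemployment rate ≈ 6.52%.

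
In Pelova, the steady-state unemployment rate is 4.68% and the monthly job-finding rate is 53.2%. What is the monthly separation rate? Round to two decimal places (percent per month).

From u* = s/(s+f): s = u·f/(1−u).
s = 0.0468 × 53.2 / (1 − 0.0468) = 2.4898 / 0.9532 ≈ 2.61% per month.

Separation rate ≈ 2.61% per month.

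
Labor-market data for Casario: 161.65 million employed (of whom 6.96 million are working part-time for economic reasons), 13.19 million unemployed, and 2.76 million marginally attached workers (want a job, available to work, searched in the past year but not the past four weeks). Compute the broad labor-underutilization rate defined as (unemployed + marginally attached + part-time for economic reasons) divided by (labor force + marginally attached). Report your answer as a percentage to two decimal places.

Broad underutilization rate ≈ 12.90%.

Labor force = 161.65 + 13.19 = 174.84 million.
Numerator = 13.19 + 2.76 + 6.96 = 22.91 million.
Denominator = 174.84 + 2.76 = 177.60 million.
Broad rate = 22.91 / 177.60 = 12.90%.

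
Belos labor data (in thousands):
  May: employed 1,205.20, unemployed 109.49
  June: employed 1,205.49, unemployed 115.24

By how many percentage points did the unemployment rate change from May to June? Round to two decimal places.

The unemployment rate changed by +0.40 percentage points.

May: labor force = 1,205.20 + 109.49 = 1,314.69; u = 109.49/1,314.69 = 8.33%.
June: labor force = 1,205.49 + 115.24 = 1,320.73; u = 115.24/1,320.73 = 8.73%.
Change = 8.73% − 8.33% = +0.40 pp.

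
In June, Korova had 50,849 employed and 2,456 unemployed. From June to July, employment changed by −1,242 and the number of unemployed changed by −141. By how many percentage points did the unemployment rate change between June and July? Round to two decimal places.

June: labor force = 50,849 + 2,456 = 53,305; u = 2,456/53,305 = 4.61%.
July: labor force = 49,607 + 2,315 = 51,922; u = 2,315/51,922 = 4.46%.
Change = 4.46% − 4.61% = −0.15 pp.

The unemployment rate changed by −0.15 percentage points.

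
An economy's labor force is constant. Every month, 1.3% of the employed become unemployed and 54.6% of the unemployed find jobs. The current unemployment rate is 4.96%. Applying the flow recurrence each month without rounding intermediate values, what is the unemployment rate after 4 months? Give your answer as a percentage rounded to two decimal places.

With a fixed labor force, u_{t+1} = u_t + s·(1−u_t) − f·u_t = u_t·(1−s−f) + s.
Here 1−s−f = 0.441 and s = 0.013.
u_1 = 0.049600 × 0.441 + 0.013 = 0.034874.
u_2 = 0.034874 × 0.441 + 0.013 = 0.028379.
u_3 = 0.028379 × 0.441 + 0.013 = 0.025515.
u_4 = 0.025515 × 0.441 + 0.013 = 0.024252.

Unemployment rate after four months ≈ 2.43%.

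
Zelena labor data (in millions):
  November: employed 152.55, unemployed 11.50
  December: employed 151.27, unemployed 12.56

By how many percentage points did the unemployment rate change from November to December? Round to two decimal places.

November: labor force = 152.55 + 11.50 = 164.05; u = 11.50/164.05 = 7.01%.
December: labor force = 151.27 + 12.56 = 163.83; u = 12.56/163.83 = 7.67%.
Change = 7.67% − 7.01% = +0.66 pp.

The unemployment rate changed by +0.66 percentage points.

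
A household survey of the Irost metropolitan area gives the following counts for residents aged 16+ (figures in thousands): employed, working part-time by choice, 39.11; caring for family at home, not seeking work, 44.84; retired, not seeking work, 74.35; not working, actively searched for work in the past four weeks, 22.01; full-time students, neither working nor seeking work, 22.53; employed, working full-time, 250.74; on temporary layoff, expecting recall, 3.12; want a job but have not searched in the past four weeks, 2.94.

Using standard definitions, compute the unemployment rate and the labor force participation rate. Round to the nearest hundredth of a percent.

Unemployment rate ≈ 7.98%; labor force participation rate ≈ 68.53%.

Employed = 39.11 + 250.74 = 289.85 thousand.
Unemployed = 22.01 + 3.12 = 25.13 thousand (jobless and actively searching, or on temporary layoff).
Labor force = 289.85 + 25.13 = 314.98 thousand.
Not in labor force = 44.84 + 74.35 + 22.53 + 2.94 = 144.66 thousand (those not working and not actively searching are outside the labor force — including those who want a job but have given up searching).
Civilian working-age population = 314.98 + 144.66 = 459.64 thousand.
Unemployment rate = 25.13 / 314.98 = 7.98%.
Labor force participation rate = 314.98 / 459.64 = 68.53%.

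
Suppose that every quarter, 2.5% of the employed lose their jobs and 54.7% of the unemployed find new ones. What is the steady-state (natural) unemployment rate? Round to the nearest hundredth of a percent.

Steady-state unemployment rate ≈ 4.37%.

At steady state the flows balance: s·E = f·U, so U/(E+U) = s/(s+f).
u* = 2.5 / (2.5 + 54.7) = 2.5 / 57.20 = 4.37%.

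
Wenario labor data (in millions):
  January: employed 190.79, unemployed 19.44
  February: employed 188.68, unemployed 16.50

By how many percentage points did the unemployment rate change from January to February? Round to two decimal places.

The unemployment rate changed by −1.21 percentage points.

January: labor force = 190.79 + 19.44 = 210.23; u = 19.44/210.23 = 9.25%.
February: labor force = 188.68 + 16.50 = 205.18; u = 16.50/205.18 = 8.04%.
Change = 8.04% − 9.25% = −1.21 pp.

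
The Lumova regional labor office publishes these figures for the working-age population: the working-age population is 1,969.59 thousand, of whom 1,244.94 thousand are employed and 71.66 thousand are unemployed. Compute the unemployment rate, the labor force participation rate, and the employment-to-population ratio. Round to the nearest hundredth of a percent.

Labor force = employed + unemployed = 1,244.94 + 71.66 = 1,316.60 thousand.
Unemployment rate = 71.66 / 1,316.60 = 5.44%.
Labor force participation rate = 1,316.60 / 1,969.59 = 66.85%.
Employment-population ratio = 1,244.94 / 1,969.59 = 63.21%.

Unemployment rate ≈ 5.44%; labor force participation rate ≈ 66.85%; employment-population ratio ≈ 63.21%.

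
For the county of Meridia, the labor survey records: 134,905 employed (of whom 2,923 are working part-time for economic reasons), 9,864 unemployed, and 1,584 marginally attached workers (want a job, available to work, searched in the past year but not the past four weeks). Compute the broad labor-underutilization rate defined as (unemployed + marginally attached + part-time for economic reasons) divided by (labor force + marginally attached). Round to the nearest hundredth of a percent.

Broad underutilization rate ≈ 9.82%.

Labor force = 134,905 + 9,864 = 144,769.
Numerator = 9,864 + 1,584 + 2,923 = 14,371.
Denominator = 144,769 + 1,584 = 146,353.
Broad rate = 14,371 / 146,353 = 9.82%.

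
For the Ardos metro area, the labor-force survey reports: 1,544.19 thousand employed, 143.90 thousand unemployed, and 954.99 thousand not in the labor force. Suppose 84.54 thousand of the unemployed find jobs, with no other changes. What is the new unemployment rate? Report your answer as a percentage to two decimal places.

New unemployment rate ≈ 3.52%.

Initially, labor force = 1,544.19 + 143.90 = 1,688.09 thousand, so u = 143.90/1,688.09 = 8.52%.
After the change, unemployed falls and employed rises by 84.54; labor force unchanged → E = 1,628.73, U = 59.36, labor force = 1,688.09 thousand.
New unemployment rate = 59.36 / 1,688.09 = 3.52%.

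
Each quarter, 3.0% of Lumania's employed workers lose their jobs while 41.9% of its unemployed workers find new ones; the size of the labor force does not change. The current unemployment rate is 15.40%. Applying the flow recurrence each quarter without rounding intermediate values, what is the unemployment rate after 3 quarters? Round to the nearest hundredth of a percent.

Unemployment rate after three quarters ≈ 8.14%.

With a fixed labor force, u_{t+1} = u_t + s·(1−u_t) − f·u_t = u_t·(1−s−f) + s.
Here 1−s−f = 0.551 and s = 0.030.
u_1 = 0.154000 × 0.551 + 0.030 = 0.114854.
u_2 = 0.114854 × 0.551 + 0.030 = 0.093285.
u_3 = 0.093285 × 0.551 + 0.030 = 0.081400.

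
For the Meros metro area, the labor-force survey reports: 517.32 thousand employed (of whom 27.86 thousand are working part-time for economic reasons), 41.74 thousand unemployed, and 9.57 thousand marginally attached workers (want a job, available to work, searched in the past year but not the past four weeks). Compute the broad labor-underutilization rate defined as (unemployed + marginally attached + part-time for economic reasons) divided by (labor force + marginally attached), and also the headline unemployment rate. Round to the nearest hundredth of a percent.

Broad underutilization rate ≈ 13.92%; headline unemployment rate ≈ 7.47%.

Labor force = 517.32 + 41.74 = 559.06 thousand.
Numerator = 41.74 + 9.57 + 27.86 = 79.17 thousand.
Denominator = 559.06 + 9.57 = 568.63 thousand.
Broad rate = 79.17 / 568.63 = 13.92%.
Headline unemployment rate = 41.74 / 559.06 = 7.47%.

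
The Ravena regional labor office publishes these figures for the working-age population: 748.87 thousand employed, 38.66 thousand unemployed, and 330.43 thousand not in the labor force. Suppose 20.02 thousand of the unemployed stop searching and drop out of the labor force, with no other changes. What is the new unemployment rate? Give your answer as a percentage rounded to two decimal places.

New unemployment rate ≈ 2.43%.

Initially, labor force = 748.87 + 38.66 = 787.53 thousand, so u = 38.66/787.53 = 4.91%.
After the change, unemployed and labor force both fall by 20.02 → E = 748.87, U = 18.64, labor force = 767.51 thousand.
New unemployment rate = 18.64 / 767.51 = 2.43%.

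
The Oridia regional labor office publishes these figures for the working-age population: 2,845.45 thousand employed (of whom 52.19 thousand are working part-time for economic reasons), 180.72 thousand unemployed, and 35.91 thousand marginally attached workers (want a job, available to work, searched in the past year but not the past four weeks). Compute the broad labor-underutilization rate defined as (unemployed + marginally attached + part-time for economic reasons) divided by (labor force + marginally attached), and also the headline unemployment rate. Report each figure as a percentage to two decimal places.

Labor force = 2,845.45 + 180.72 = 3,026.17 thousand.
Numerator = 180.72 + 35.91 + 52.19 = 268.82 thousand.
Denominator = 3,026.17 + 35.91 = 3,062.08 thousand.
Broad rate = 268.82 / 3,062.08 = 8.78%.
Headline unemployment rate = 180.72 / 3,026.17 = 5.97%.

Broad underutilization rate ≈ 8.78%; headline unemployment rate ≈ 5.97%.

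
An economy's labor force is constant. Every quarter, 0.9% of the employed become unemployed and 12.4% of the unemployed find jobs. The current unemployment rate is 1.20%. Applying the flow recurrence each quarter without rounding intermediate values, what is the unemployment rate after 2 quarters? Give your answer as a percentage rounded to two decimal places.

Unemployment rate after two quarters ≈ 2.58%.

With a fixed labor force, u_{t+1} = u_t + s·(1−u_t) − f·u_t = u_t·(1−s−f) + s.
Here 1−s−f = 0.867 and s = 0.009.
u_1 = 0.012000 × 0.867 + 0.009 = 0.019404.
u_2 = 0.019404 × 0.867 + 0.009 = 0.025823.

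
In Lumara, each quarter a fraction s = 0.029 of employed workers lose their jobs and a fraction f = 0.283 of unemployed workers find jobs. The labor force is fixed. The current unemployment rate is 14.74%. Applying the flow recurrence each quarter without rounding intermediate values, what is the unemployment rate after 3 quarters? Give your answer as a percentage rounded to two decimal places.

With a fixed labor force, u_{t+1} = u_t + s·(1−u_t) − f·u_t = u_t·(1−s−f) + s.
Here 1−s−f = 0.688 and s = 0.029.
u_1 = 0.147400 × 0.688 + 0.029 = 0.130411.
u_2 = 0.130411 × 0.688 + 0.029 = 0.118723.
u_3 = 0.118723 × 0.688 + 0.029 = 0.110681.

Unemployment rate after three quarters ≈ 11.07%.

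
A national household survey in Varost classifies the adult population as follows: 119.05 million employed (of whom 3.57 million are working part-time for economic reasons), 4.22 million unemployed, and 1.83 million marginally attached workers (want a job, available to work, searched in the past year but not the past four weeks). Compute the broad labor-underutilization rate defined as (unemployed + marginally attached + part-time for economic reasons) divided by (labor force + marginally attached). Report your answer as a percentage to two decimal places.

Labor force = 119.05 + 4.22 = 123.27 million.
Numerator = 4.22 + 1.83 + 3.57 = 9.62 million.
Denominator = 123.27 + 1.83 = 125.10 million.
Broad rate = 9.62 / 125.10 = 7.69%.

Broad underutilization rate ≈ 7.69%.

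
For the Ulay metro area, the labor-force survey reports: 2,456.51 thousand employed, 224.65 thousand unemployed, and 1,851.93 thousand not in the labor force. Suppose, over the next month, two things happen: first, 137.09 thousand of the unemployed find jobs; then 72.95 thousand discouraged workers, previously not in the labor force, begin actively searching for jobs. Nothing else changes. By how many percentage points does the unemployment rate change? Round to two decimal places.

Initially, labor force = 2,456.51 + 224.65 = 2,681.16 thousand, so u = 224.65/2,681.16 = 8.38%.
After the first change, unemployed falls and employed rises by 137.09; labor force unchanged → E = 2,593.60, U = 87.56, labor force = 2,681.16 thousand.
After the second change, unemployed and labor force both rise by 72.95 → E = 2,593.60, U = 160.51, labor force = 2,754.11 thousand.
New unemployment rate = 160.51 / 2,754.11 = 5.83%.
Change = 5.83% − 8.38% = −2.55 percentage points.

The unemployment rate changes by −2.55 percentage points.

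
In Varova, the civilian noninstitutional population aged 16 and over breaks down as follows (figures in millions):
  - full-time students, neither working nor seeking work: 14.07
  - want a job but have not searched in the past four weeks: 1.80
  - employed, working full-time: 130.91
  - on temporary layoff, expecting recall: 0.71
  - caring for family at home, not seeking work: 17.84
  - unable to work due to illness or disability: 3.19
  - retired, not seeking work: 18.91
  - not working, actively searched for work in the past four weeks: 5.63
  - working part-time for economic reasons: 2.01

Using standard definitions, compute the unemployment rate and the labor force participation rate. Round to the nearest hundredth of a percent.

Unemployment rate ≈ 4.55%; labor force participation rate ≈ 71.39%.

Employed = 130.91 + 2.01 = 132.92 million (anyone who worked, including part-time for economic reasons, counts as employed).
Unemployed = 0.71 + 5.63 = 6.34 million (jobless and actively searching, or on temporary layoff).
Labor force = 132.92 + 6.34 = 139.26 million.
Not in labor force = 14.07 + 1.80 + 17.84 + 3.19 + 18.91 = 55.81 million (those not working and not actively searching are outside the labor force — including those who want a job but have given up searching).
Civilian working-age population = 139.26 + 55.81 = 195.07 million.
Unemployment rate = 6.34 / 139.26 = 4.55%.
Labor force participation rate = 139.26 / 195.07 = 71.39%.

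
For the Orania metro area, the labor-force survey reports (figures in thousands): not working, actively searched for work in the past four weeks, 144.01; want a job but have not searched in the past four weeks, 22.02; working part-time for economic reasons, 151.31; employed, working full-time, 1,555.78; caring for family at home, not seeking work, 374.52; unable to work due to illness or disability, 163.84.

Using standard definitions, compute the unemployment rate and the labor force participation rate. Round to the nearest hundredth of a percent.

Unemployment rate ≈ 7.78%; labor force participation rate ≈ 76.76%.

Employed = 151.31 + 1,555.78 = 1,707.09 thousand (anyone who worked, including part-time for economic reasons, counts as employed).
Unemployed = 144.01 thousand.
Labor force = 1,707.09 + 144.01 = 1,851.10 thousand.
Not in labor force = 22.02 + 374.52 + 163.84 = 560.38 thousand (those not working and not actively searching are outside the labor force — including those who want a job but have given up searching).
Civilian working-age population = 1,851.10 + 560.38 = 2,411.48 thousand.
Unemployment rate = 144.01 / 1,851.10 = 7.78%.
Labor force participation rate = 1,851.10 / 2,411.48 = 76.76%.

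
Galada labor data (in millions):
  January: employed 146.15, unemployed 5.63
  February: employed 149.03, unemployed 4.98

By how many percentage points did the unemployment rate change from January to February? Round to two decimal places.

The unemployment rate changed by −0.48 percentage points.

January: labor force = 146.15 + 5.63 = 151.78; u = 5.63/151.78 = 3.71%.
February: labor force = 149.03 + 4.98 = 154.01; u = 4.98/154.01 = 3.23%.
Change = 3.23% − 3.71% = −0.48 pp.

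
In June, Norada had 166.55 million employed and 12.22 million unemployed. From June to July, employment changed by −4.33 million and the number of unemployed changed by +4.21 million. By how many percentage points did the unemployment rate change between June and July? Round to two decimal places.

June: labor force = 166.55 + 12.22 = 178.77; u = 12.22/178.77 = 6.84%.
July: labor force = 162.22 + 16.43 = 178.65; u = 16.43/178.65 = 9.20%.
Change = 9.20% − 6.84% = +2.36 pp.

The unemployment rate changed by +2.36 percentage points.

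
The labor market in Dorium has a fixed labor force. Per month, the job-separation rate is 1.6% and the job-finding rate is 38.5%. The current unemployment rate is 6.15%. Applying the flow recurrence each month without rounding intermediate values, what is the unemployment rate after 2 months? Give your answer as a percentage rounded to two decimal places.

With a fixed labor force, u_{t+1} = u_t + s·(1−u_t) − f·u_t = u_t·(1−s−f) + s.
Here 1−s−f = 0.599 and s = 0.016.
u_1 = 0.061500 × 0.599 + 0.016 = 0.052838.
u_2 = 0.052838 × 0.599 + 0.016 = 0.047650.

Unemployment rate after two months ≈ 4.77%.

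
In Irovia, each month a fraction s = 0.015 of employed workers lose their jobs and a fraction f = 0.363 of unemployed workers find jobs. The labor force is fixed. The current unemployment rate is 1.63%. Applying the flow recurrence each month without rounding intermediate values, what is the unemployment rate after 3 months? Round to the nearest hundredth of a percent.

Unemployment rate after three months ≈ 3.41%.

With a fixed labor force, u_{t+1} = u_t + s·(1−u_t) − f·u_t = u_t·(1−s−f) + s.
Here 1−s−f = 0.622 and s = 0.015.
u_1 = 0.016300 × 0.622 + 0.015 = 0.025139.
u_2 = 0.025139 × 0.622 + 0.015 = 0.030636.
u_3 = 0.030636 × 0.622 + 0.015 = 0.034056.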